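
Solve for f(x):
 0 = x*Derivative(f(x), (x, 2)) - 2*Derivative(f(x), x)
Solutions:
 f(x) = C1 + C2*x^3


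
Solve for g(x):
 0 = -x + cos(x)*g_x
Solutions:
 g(x) = C1 + Integral(x/cos(x), x)


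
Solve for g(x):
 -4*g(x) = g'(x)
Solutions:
 g(x) = C1*exp(-4*x)


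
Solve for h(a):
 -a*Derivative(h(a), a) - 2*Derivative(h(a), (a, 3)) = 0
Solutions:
 h(a) = C1 + Integral(C2*airyai(-2^(2/3)*a/2) + C3*airybi(-2^(2/3)*a/2), a)


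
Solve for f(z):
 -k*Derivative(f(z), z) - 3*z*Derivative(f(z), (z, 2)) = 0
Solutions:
 f(z) = C1 + z^(1 - re(k)/3)*(C2*sin(log(z)*Abs(im(k))/3) + C3*cos(log(z)*im(k)/3))


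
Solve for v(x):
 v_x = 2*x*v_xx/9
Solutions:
 v(x) = C1 + C2*x^(11/2)


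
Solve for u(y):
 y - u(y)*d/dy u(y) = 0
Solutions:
 u(y) = -sqrt(C1 + y^2)
 u(y) = sqrt(C1 + y^2)


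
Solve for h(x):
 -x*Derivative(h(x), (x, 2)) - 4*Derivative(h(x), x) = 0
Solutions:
 h(x) = C1 + C2/x^3


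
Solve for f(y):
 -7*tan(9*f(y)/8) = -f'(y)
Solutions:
 f(y) = -8*asin(C1*exp(63*y/8))/9 + 8*pi/9
 f(y) = 8*asin(C1*exp(63*y/8))/9


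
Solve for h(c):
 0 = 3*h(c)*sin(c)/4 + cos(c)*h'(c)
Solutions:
 h(c) = C1*cos(c)^(3/4)


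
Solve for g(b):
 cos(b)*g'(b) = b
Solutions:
 g(b) = C1 + Integral(b/cos(b), b)


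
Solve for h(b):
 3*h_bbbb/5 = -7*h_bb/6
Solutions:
 h(b) = C1 + C2*b + C3*sin(sqrt(70)*b/6) + C4*cos(sqrt(70)*b/6)


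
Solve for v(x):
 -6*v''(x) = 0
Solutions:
 v(x) = C1 + C2*x


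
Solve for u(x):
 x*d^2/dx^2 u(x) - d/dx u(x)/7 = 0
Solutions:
 u(x) = C1 + C2*x^(8/7)


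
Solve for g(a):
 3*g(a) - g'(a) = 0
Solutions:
 g(a) = C1*exp(3*a)


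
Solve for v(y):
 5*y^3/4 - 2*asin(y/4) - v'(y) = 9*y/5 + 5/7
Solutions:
 v(y) = C1 + 5*y^4/16 - 9*y^2/10 - 2*y*asin(y/4) - 5*y/7 - 2*sqrt(16 - y^2)


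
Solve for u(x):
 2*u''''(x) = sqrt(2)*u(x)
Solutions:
 u(x) = C1*exp(-2^(7/8)*x/2) + C2*exp(2^(7/8)*x/2) + C3*sin(2^(7/8)*x/2) + C4*cos(2^(7/8)*x/2)


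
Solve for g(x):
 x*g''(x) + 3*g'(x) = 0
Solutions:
 g(x) = C1 + C2/x^2


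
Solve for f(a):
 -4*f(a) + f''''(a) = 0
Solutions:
 f(a) = C1*exp(-sqrt(2)*a) + C2*exp(sqrt(2)*a) + C3*sin(sqrt(2)*a) + C4*cos(sqrt(2)*a)


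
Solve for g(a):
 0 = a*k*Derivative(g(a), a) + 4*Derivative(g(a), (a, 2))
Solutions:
 g(a) = Piecewise((-sqrt(2)*sqrt(pi)*C1*erf(sqrt(2)*a*sqrt(k)/4)/sqrt(k) - C2, (k > 0) | (k < 0)), (-C1*a - C2, True))


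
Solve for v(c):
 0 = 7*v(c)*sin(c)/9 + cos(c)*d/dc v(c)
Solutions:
 v(c) = C1*cos(c)^(7/9)


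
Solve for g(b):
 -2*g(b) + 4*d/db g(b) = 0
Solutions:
 g(b) = C1*exp(b/2)


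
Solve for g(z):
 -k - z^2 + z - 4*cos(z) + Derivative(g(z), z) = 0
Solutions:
 g(z) = C1 + k*z + z^3/3 - z^2/2 + 4*sin(z)


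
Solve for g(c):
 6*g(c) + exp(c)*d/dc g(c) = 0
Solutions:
 g(c) = C1*exp(6*exp(-c))


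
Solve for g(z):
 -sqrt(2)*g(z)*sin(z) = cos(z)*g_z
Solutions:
 g(z) = C1*cos(z)^(sqrt(2))


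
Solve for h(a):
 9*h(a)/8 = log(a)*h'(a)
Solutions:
 h(a) = C1*exp(9*li(a)/8)


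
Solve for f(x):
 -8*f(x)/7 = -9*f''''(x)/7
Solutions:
 f(x) = C1*exp(-2^(3/4)*sqrt(3)*x/3) + C2*exp(2^(3/4)*sqrt(3)*x/3) + C3*sin(2^(3/4)*sqrt(3)*x/3) + C4*cos(2^(3/4)*sqrt(3)*x/3)


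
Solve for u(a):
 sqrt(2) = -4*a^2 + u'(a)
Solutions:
 u(a) = C1 + 4*a^3/3 + sqrt(2)*a


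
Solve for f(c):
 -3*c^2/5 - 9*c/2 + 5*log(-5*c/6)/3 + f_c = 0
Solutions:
 f(c) = C1 + c^3/5 + 9*c^2/4 - 5*c*log(-c)/3 + 5*c*(-log(5) + 1 + log(6))/3


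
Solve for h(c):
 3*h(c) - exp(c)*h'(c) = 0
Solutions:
 h(c) = C1*exp(-3*exp(-c))


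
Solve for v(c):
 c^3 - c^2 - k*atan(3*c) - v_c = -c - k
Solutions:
 v(c) = C1 + c^4/4 - c^3/3 + c^2/2 + c*k - k*(c*atan(3*c) - log(9*c^2 + 1)/6)


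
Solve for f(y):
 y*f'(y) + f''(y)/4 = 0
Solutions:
 f(y) = C1 + C2*erf(sqrt(2)*y)


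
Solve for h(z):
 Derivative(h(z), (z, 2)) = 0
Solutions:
 h(z) = C1 + C2*z


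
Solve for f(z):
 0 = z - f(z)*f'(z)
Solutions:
 f(z) = -sqrt(C1 + z^2)
 f(z) = sqrt(C1 + z^2)


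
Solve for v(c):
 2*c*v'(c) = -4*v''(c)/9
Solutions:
 v(c) = C1 + C2*erf(3*c/2)


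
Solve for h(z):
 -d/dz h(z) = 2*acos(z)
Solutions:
 h(z) = C1 - 2*z*acos(z) + 2*sqrt(1 - z^2)


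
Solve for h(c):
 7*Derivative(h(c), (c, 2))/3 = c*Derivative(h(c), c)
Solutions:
 h(c) = C1 + C2*erfi(sqrt(42)*c/14)


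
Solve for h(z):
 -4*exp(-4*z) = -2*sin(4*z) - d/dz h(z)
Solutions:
 h(z) = C1 + cos(4*z)/2 - exp(-4*z)


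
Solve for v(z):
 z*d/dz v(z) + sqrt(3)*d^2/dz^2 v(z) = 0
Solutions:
 v(z) = C1 + C2*erf(sqrt(2)*3^(3/4)*z/6)


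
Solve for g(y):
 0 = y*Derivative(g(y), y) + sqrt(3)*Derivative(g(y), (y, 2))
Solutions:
 g(y) = C1 + C2*erf(sqrt(2)*3^(3/4)*y/6)


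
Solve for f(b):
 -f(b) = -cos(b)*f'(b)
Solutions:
 f(b) = C1*sqrt(sin(b) + 1)/sqrt(sin(b) - 1)


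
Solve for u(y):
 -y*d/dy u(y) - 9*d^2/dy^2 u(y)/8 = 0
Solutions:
 u(y) = C1 + C2*erf(2*y/3)


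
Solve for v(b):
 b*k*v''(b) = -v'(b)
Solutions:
 v(b) = C1 + b^(((re(k) - 1)*re(k) + im(k)^2)/(re(k)^2 + im(k)^2))*(C2*sin(log(b)*Abs(im(k))/(re(k)^2 + im(k)^2)) + C3*cos(log(b)*im(k)/(re(k)^2 + im(k)^2)))


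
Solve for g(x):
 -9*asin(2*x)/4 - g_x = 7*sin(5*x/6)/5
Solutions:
 g(x) = C1 - 9*x*asin(2*x)/4 - 9*sqrt(1 - 4*x^2)/8 + 42*cos(5*x/6)/25


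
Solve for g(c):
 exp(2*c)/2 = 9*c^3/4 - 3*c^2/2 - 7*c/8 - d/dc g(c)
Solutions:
 g(c) = C1 + 9*c^4/16 - c^3/2 - 7*c^2/16 - exp(2*c)/4


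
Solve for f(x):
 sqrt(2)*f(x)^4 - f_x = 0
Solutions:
 f(x) = (-1/(C1 + 3*sqrt(2)*x))^(1/3)
 f(x) = (-1/(C1 + sqrt(2)*x))^(1/3)*(-3^(2/3) - 3*3^(1/6)*I)/6
 f(x) = (-1/(C1 + sqrt(2)*x))^(1/3)*(-3^(2/3) + 3*3^(1/6)*I)/6


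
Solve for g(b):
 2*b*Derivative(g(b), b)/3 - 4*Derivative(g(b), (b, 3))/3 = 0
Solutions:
 g(b) = C1 + Integral(C2*airyai(2^(2/3)*b/2) + C3*airybi(2^(2/3)*b/2), b)


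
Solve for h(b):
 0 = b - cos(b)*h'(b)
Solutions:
 h(b) = C1 + Integral(b/cos(b), b)


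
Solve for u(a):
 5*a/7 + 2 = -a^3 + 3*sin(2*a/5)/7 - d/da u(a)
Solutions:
 u(a) = C1 - a^4/4 - 5*a^2/14 - 2*a - 15*cos(2*a/5)/14


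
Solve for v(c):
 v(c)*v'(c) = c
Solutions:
 v(c) = -sqrt(C1 + c^2)
 v(c) = sqrt(C1 + c^2)


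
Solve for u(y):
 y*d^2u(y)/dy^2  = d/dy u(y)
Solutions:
 u(y) = C1 + C2*y^2


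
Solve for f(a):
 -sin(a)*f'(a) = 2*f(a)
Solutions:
 f(a) = C1*(cos(a) + 1)/(cos(a) - 1)


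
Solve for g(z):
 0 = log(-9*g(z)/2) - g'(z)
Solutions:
 -Integral(1/(log(-_y) - log(2) + 2*log(3)), (_y, g(z))) = C1 - z


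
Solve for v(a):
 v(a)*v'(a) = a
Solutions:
 v(a) = -sqrt(C1 + a^2)
 v(a) = sqrt(C1 + a^2)


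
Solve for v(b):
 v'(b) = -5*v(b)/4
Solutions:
 v(b) = C1*exp(-5*b/4)


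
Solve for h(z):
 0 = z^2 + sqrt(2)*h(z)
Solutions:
 h(z) = -sqrt(2)*z^2/2


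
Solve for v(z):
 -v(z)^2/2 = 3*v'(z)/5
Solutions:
 v(z) = 6/(C1 + 5*z)


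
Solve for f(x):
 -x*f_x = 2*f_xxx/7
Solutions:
 f(x) = C1 + Integral(C2*airyai(-2^(2/3)*7^(1/3)*x/2) + C3*airybi(-2^(2/3)*7^(1/3)*x/2), x)


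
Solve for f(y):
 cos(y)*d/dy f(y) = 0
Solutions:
 f(y) = C1


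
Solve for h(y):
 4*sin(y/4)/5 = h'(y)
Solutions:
 h(y) = C1 - 16*cos(y/4)/5


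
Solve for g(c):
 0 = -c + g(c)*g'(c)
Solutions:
 g(c) = -sqrt(C1 + c^2)
 g(c) = sqrt(C1 + c^2)


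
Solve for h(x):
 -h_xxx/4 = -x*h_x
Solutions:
 h(x) = C1 + Integral(C2*airyai(2^(2/3)*x) + C3*airybi(2^(2/3)*x), x)


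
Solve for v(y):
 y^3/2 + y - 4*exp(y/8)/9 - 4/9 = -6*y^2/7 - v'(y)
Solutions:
 v(y) = C1 - y^4/8 - 2*y^3/7 - y^2/2 + 4*y/9 + 32*exp(y/8)/9


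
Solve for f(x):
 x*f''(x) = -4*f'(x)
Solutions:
 f(x) = C1 + C2/x^3


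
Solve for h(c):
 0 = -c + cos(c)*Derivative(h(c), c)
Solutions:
 h(c) = C1 + Integral(c/cos(c), c)


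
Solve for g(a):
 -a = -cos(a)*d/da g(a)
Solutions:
 g(a) = C1 + Integral(a/cos(a), a)


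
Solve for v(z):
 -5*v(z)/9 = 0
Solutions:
 v(z) = 0


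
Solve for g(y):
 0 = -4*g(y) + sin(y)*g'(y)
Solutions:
 g(y) = C1*(cos(y)^2 - 2*cos(y) + 1)/(cos(y)^2 + 2*cos(y) + 1)


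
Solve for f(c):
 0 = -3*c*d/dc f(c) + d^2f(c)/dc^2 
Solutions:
 f(c) = C1 + C2*erfi(sqrt(6)*c/2)


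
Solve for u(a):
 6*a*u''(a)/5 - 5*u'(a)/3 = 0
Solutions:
 u(a) = C1 + C2*a^(43/18)


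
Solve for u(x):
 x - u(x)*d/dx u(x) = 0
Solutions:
 u(x) = -sqrt(C1 + x^2)
 u(x) = sqrt(C1 + x^2)


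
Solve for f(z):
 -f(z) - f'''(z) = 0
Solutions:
 f(z) = C3*exp(-z) + (C1*sin(sqrt(3)*z/2) + C2*cos(sqrt(3)*z/2))*exp(z/2)


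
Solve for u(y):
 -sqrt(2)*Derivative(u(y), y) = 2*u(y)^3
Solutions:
 u(y) = -sqrt(2)*sqrt(-1/(C1 - sqrt(2)*y))/2
 u(y) = sqrt(2)*sqrt(-1/(C1 - sqrt(2)*y))/2


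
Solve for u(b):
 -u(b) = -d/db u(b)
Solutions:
 u(b) = C1*exp(b)


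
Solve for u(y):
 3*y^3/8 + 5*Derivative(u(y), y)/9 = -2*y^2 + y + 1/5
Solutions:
 u(y) = C1 - 27*y^4/160 - 6*y^3/5 + 9*y^2/10 + 9*y/25


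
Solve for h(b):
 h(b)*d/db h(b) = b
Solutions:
 h(b) = -sqrt(C1 + b^2)
 h(b) = sqrt(C1 + b^2)


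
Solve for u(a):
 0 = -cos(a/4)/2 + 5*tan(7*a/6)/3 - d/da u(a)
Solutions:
 u(a) = C1 - 10*log(cos(7*a/6))/7 - 2*sin(a/4)


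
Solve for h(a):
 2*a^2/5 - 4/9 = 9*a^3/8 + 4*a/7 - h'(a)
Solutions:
 h(a) = C1 + 9*a^4/32 - 2*a^3/15 + 2*a^2/7 + 4*a/9


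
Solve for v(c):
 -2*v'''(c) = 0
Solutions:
 v(c) = C1 + C2*c + C3*c^2


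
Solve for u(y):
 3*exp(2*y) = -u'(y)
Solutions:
 u(y) = C1 - 3*exp(2*y)/2


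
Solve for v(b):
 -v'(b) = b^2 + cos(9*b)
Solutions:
 v(b) = C1 - b^3/3 - sin(9*b)/9


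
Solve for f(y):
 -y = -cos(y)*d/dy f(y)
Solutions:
 f(y) = C1 + Integral(y/cos(y), y)


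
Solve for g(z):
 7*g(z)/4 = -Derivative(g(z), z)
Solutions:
 g(z) = C1*exp(-7*z/4)


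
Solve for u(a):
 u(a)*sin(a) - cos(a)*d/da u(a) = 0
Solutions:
 u(a) = C1/cos(a)


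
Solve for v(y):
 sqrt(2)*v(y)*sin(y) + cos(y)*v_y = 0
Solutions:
 v(y) = C1*cos(y)^(sqrt(2))


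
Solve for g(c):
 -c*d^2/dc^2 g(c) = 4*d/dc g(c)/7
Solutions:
 g(c) = C1 + C2*c^(3/7)


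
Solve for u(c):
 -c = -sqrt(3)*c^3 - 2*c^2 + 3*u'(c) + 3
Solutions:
 u(c) = C1 + sqrt(3)*c^4/12 + 2*c^3/9 - c^2/6 - c


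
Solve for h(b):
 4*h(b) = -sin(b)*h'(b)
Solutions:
 h(b) = C1*(cos(b)^2 + 2*cos(b) + 1)/(cos(b)^2 - 2*cos(b) + 1)


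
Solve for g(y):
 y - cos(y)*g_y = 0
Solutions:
 g(y) = C1 + Integral(y/cos(y), y)


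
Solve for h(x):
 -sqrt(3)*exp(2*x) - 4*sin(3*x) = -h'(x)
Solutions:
 h(x) = C1 + sqrt(3)*exp(2*x)/2 - 4*cos(3*x)/3


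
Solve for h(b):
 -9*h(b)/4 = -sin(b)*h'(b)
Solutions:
 h(b) = C1*(cos(b) - 1)^(9/8)/(cos(b) + 1)^(9/8)


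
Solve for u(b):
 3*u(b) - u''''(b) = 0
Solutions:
 u(b) = C1*exp(-3^(1/4)*b) + C2*exp(3^(1/4)*b) + C3*sin(3^(1/4)*b) + C4*cos(3^(1/4)*b)


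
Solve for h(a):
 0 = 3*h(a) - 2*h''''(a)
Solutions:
 h(a) = C1*exp(-2^(3/4)*3^(1/4)*a/2) + C2*exp(2^(3/4)*3^(1/4)*a/2) + C3*sin(2^(3/4)*3^(1/4)*a/2) + C4*cos(2^(3/4)*3^(1/4)*a/2)


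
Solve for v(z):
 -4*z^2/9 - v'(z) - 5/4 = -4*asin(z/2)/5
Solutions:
 v(z) = C1 - 4*z^3/27 + 4*z*asin(z/2)/5 - 5*z/4 + 4*sqrt(4 - z^2)/5


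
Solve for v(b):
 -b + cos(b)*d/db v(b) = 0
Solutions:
 v(b) = C1 + Integral(b/cos(b), b)


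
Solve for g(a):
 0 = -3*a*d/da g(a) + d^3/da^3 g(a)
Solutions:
 g(a) = C1 + Integral(C2*airyai(3^(1/3)*a) + C3*airybi(3^(1/3)*a), a)


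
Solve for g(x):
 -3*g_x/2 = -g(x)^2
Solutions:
 g(x) = -3/(C1 + 2*x)


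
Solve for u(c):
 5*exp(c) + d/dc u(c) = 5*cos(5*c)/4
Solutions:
 u(c) = C1 - 5*exp(c) + sin(5*c)/4


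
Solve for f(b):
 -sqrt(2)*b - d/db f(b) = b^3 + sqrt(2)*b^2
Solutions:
 f(b) = C1 - b^4/4 - sqrt(2)*b^3/3 - sqrt(2)*b^2/2


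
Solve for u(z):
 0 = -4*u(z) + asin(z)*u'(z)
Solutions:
 u(z) = C1*exp(4*Integral(1/asin(z), z))


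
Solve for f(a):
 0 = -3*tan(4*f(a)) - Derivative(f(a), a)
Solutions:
 f(a) = -asin(C1*exp(-12*a))/4 + pi/4
 f(a) = asin(C1*exp(-12*a))/4


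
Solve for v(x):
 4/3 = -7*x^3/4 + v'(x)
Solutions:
 v(x) = C1 + 7*x^4/16 + 4*x/3


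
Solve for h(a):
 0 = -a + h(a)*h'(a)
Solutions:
 h(a) = -sqrt(C1 + a^2)
 h(a) = sqrt(C1 + a^2)


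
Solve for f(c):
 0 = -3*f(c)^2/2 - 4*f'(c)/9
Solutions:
 f(c) = 8/(C1 + 27*c)


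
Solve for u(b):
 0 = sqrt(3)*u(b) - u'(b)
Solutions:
 u(b) = C1*exp(sqrt(3)*b)


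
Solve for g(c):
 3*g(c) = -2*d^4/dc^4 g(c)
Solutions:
 g(c) = (C1*sin(6^(1/4)*c/2) + C2*cos(6^(1/4)*c/2))*exp(-6^(1/4)*c/2) + (C3*sin(6^(1/4)*c/2) + C4*cos(6^(1/4)*c/2))*exp(6^(1/4)*c/2)


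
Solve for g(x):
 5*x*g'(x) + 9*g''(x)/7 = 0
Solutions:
 g(x) = C1 + C2*erf(sqrt(70)*x/6)


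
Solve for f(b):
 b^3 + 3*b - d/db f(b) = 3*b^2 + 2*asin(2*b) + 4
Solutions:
 f(b) = C1 + b^4/4 - b^3 + 3*b^2/2 - 2*b*asin(2*b) - 4*b - sqrt(1 - 4*b^2)


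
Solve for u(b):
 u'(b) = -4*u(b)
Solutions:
 u(b) = C1*exp(-4*b)


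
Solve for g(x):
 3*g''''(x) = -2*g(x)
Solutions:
 g(x) = (C1*sin(6^(3/4)*x/6) + C2*cos(6^(3/4)*x/6))*exp(-6^(3/4)*x/6) + (C3*sin(6^(3/4)*x/6) + C4*cos(6^(3/4)*x/6))*exp(6^(3/4)*x/6)


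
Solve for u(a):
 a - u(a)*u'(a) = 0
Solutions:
 u(a) = -sqrt(C1 + a^2)
 u(a) = sqrt(C1 + a^2)


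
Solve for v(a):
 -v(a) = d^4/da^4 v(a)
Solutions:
 v(a) = (C1*sin(sqrt(2)*a/2) + C2*cos(sqrt(2)*a/2))*exp(-sqrt(2)*a/2) + (C3*sin(sqrt(2)*a/2) + C4*cos(sqrt(2)*a/2))*exp(sqrt(2)*a/2)


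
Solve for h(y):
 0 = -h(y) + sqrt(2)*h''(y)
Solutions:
 h(y) = C1*exp(-2^(3/4)*y/2) + C2*exp(2^(3/4)*y/2)


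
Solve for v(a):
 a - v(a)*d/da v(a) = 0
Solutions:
 v(a) = -sqrt(C1 + a^2)
 v(a) = sqrt(C1 + a^2)


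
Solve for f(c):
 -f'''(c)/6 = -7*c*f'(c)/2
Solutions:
 f(c) = C1 + Integral(C2*airyai(21^(1/3)*c) + C3*airybi(21^(1/3)*c), c)


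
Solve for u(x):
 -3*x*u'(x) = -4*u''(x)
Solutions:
 u(x) = C1 + C2*erfi(sqrt(6)*x/4)


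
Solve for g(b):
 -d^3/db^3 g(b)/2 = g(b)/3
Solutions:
 g(b) = C3*exp(-2^(1/3)*3^(2/3)*b/3) + (C1*sin(2^(1/3)*3^(1/6)*b/2) + C2*cos(2^(1/3)*3^(1/6)*b/2))*exp(2^(1/3)*3^(2/3)*b/6)


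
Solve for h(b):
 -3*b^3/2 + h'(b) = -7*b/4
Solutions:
 h(b) = C1 + 3*b^4/8 - 7*b^2/8


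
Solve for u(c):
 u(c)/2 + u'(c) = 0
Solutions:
 u(c) = C1*exp(-c/2)


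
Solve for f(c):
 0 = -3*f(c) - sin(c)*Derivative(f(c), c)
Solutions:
 f(c) = C1*(cos(c) + 1)^(3/2)/(cos(c) - 1)^(3/2)


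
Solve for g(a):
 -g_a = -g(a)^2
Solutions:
 g(a) = -1/(C1 + a)


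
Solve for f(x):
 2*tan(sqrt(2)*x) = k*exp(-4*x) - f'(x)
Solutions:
 f(x) = C1 - k*exp(-4*x)/4 - sqrt(2)*log(tan(sqrt(2)*x)^2 + 1)/2


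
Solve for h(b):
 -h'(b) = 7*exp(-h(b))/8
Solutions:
 h(b) = log(C1 - 7*b/8)


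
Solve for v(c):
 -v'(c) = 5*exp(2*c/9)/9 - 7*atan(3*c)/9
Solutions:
 v(c) = C1 + 7*c*atan(3*c)/9 - 5*exp(2*c/9)/2 - 7*log(9*c^2 + 1)/54


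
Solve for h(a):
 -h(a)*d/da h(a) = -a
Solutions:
 h(a) = -sqrt(C1 + a^2)
 h(a) = sqrt(C1 + a^2)


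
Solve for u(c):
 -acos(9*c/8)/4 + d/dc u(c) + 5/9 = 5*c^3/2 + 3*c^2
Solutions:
 u(c) = C1 + 5*c^4/8 + c^3 + c*acos(9*c/8)/4 - 5*c/9 - sqrt(64 - 81*c^2)/36


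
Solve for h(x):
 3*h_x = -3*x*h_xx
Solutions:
 h(x) = C1 + C2*log(x)


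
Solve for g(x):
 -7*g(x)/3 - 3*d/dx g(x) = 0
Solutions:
 g(x) = C1*exp(-7*x/9)


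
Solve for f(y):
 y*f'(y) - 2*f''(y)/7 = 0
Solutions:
 f(y) = C1 + C2*erfi(sqrt(7)*y/2)


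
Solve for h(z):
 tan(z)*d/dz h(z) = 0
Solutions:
 h(z) = C1


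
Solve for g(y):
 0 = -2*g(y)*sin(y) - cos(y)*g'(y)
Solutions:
 g(y) = C1*cos(y)^2


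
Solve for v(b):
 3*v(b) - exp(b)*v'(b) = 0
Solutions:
 v(b) = C1*exp(-3*exp(-b))


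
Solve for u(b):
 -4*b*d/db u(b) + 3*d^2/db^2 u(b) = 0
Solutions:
 u(b) = C1 + C2*erfi(sqrt(6)*b/3)


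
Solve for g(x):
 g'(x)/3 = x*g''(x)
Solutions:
 g(x) = C1 + C2*x^(4/3)


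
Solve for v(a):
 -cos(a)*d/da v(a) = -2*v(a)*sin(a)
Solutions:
 v(a) = C1/cos(a)^2


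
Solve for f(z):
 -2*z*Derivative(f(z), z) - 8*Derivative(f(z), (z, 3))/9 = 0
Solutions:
 f(z) = C1 + Integral(C2*airyai(-2^(1/3)*3^(2/3)*z/2) + C3*airybi(-2^(1/3)*3^(2/3)*z/2), z)


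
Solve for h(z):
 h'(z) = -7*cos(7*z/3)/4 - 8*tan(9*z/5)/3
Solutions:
 h(z) = C1 + 40*log(cos(9*z/5))/27 - 3*sin(7*z/3)/4


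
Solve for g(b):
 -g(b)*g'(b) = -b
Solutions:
 g(b) = -sqrt(C1 + b^2)
 g(b) = sqrt(C1 + b^2)


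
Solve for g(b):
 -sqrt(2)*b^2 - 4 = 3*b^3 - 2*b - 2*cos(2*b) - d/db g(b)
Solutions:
 g(b) = C1 + 3*b^4/4 + sqrt(2)*b^3/3 - b^2 + 4*b - sin(2*b)


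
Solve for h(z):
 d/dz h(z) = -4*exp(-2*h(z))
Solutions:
 h(z) = log(-sqrt(C1 - 8*z))
 h(z) = log(C1 - 8*z)/2


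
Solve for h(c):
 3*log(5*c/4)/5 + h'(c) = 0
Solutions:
 h(c) = C1 - 3*c*log(c)/5 - 3*c*log(5)/5 + 3*c/5 + 6*c*log(2)/5


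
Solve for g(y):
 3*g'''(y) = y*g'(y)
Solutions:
 g(y) = C1 + Integral(C2*airyai(3^(2/3)*y/3) + C3*airybi(3^(2/3)*y/3), y)


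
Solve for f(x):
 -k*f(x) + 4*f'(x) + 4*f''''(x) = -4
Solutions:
 f(x) = C1*exp(x*Piecewise((-sqrt(-(-1)^(1/3))/2 + sqrt((-1)^(1/3) + 2/sqrt(-(-1)^(1/3)))/2, Eq(k, 0)), (-sqrt(-k/(6*(sqrt(k^3/1728 + 1/256) + 1/16)^(1/3)) + 2*(sqrt(k^3/1728 + 1/256) + 1/16)^(1/3))/2 + sqrt(k/(6*(sqrt(k^3/1728 + 1/256) + 1/16)^(1/3)) - 2*(sqrt(k^3/1728 + 1/256) + 1/16)^(1/3) + 2/sqrt(-k/(6*(sqrt(k^3/1728 + 1/256) + 1/16)^(1/3)) + 2*(sqrt(k^3/1728 + 1/256) + 1/16)^(1/3)))/2, True))) + C2*exp(x*Piecewise((sqrt(-(-1)^(1/3))/2 - sqrt(-2/sqrt(-(-1)^(1/3)) + (-1)^(1/3))/2, Eq(k, 0)), (sqrt(-k/(6*(sqrt(k^3/1728 + 1/256) + 1/16)^(1/3)) + 2*(sqrt(k^3/1728 + 1/256) + 1/16)^(1/3))/2 - sqrt(k/(6*(sqrt(k^3/1728 + 1/256) + 1/16)^(1/3)) - 2*(sqrt(k^3/1728 + 1/256) + 1/16)^(1/3) - 2/sqrt(-k/(6*(sqrt(k^3/1728 + 1/256) + 1/16)^(1/3)) + 2*(sqrt(k^3/1728 + 1/256) + 1/16)^(1/3)))/2, True))) + C3*exp(x*Piecewise((sqrt(-(-1)^(1/3))/2 + sqrt(-2/sqrt(-(-1)^(1/3)) + (-1)^(1/3))/2, Eq(k, 0)), (sqrt(-k/(6*(sqrt(k^3/1728 + 1/256) + 1/16)^(1/3)) + 2*(sqrt(k^3/1728 + 1/256) + 1/16)^(1/3))/2 + sqrt(k/(6*(sqrt(k^3/1728 + 1/256) + 1/16)^(1/3)) - 2*(sqrt(k^3/1728 + 1/256) + 1/16)^(1/3) - 2/sqrt(-k/(6*(sqrt(k^3/1728 + 1/256) + 1/16)^(1/3)) + 2*(sqrt(k^3/1728 + 1/256) + 1/16)^(1/3)))/2, True))) + C4*exp(x*Piecewise((-sqrt((-1)^(1/3) + 2/sqrt(-(-1)^(1/3)))/2 - sqrt(-(-1)^(1/3))/2, Eq(k, 0)), (-sqrt(-k/(6*(sqrt(k^3/1728 + 1/256) + 1/16)^(1/3)) + 2*(sqrt(k^3/1728 + 1/256) + 1/16)^(1/3))/2 - sqrt(k/(6*(sqrt(k^3/1728 + 1/256) + 1/16)^(1/3)) - 2*(sqrt(k^3/1728 + 1/256) + 1/16)^(1/3) + 2/sqrt(-k/(6*(sqrt(k^3/1728 + 1/256) + 1/16)^(1/3)) + 2*(sqrt(k^3/1728 + 1/256) + 1/16)^(1/3)))/2, True))) + 4/k


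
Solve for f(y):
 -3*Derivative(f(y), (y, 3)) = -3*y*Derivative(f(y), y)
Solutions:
 f(y) = C1 + Integral(C2*airyai(y) + C3*airybi(y), y)


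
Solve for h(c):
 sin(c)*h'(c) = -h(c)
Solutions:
 h(c) = C1*sqrt(cos(c) + 1)/sqrt(cos(c) - 1)


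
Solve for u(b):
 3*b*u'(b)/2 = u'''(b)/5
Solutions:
 u(b) = C1 + Integral(C2*airyai(15^(1/3)*2^(2/3)*b/2) + C3*airybi(15^(1/3)*2^(2/3)*b/2), b)


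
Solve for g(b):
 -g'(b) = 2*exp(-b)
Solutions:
 g(b) = C1 + 2*exp(-b)


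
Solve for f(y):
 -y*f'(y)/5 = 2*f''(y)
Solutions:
 f(y) = C1 + C2*erf(sqrt(5)*y/10)


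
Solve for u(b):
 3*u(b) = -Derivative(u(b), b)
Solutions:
 u(b) = C1*exp(-3*b)


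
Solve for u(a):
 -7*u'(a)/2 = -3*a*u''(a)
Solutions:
 u(a) = C1 + C2*a^(13/6)


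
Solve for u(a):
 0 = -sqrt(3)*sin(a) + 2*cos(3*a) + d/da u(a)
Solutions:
 u(a) = C1 - 2*sin(3*a)/3 - sqrt(3)*cos(a)


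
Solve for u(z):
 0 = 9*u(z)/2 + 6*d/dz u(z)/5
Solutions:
 u(z) = C1*exp(-15*z/4)


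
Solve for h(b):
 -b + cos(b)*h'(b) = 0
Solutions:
 h(b) = C1 + Integral(b/cos(b), b)


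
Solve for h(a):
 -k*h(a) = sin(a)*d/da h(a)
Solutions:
 h(a) = C1*exp(k*(-log(cos(a) - 1) + log(cos(a) + 1))/2)


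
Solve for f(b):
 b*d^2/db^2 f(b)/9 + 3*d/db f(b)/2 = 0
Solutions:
 f(b) = C1 + C2/b^(25/2)


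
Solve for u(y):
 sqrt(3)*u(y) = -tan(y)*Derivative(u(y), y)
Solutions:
 u(y) = C1/sin(y)^(sqrt(3))


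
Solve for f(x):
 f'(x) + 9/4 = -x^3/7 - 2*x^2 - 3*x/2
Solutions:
 f(x) = C1 - x^4/28 - 2*x^3/3 - 3*x^2/4 - 9*x/4


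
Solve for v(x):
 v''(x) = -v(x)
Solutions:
 v(x) = C1*sin(x) + C2*cos(x)


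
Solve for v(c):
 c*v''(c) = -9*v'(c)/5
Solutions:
 v(c) = C1 + C2/c^(4/5)


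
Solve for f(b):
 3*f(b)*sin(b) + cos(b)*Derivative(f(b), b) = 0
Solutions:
 f(b) = C1*cos(b)^3


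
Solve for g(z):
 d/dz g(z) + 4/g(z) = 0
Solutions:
 g(z) = -sqrt(C1 - 8*z)
 g(z) = sqrt(C1 - 8*z)


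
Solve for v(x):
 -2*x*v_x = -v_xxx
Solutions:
 v(x) = C1 + Integral(C2*airyai(2^(1/3)*x) + C3*airybi(2^(1/3)*x), x)


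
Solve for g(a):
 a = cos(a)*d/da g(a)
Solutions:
 g(a) = C1 + Integral(a/cos(a), a)


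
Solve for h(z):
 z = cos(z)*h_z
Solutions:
 h(z) = C1 + Integral(z/cos(z), z)


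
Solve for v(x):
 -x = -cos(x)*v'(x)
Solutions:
 v(x) = C1 + Integral(x/cos(x), x)


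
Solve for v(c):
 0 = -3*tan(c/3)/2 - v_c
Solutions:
 v(c) = C1 + 9*log(cos(c/3))/2


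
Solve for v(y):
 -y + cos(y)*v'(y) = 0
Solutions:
 v(y) = C1 + Integral(y/cos(y), y)


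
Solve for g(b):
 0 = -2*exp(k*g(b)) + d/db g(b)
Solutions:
 g(b) = Piecewise((log(-1/(C1*k + 2*b*k))/k, Ne(k, 0)), (nan, True))
 g(b) = Piecewise((C1 + 2*b, Eq(k, 0)), (nan, True))


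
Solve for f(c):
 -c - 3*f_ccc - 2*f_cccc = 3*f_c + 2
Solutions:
 f(c) = C1 + C2*exp(c*(-2 + (4*sqrt(3) + 7)^(-1/3) + (4*sqrt(3) + 7)^(1/3))/4)*sin(sqrt(3)*c*(-(4*sqrt(3) + 7)^(1/3) + (4*sqrt(3) + 7)^(-1/3))/4) + C3*exp(c*(-2 + (4*sqrt(3) + 7)^(-1/3) + (4*sqrt(3) + 7)^(1/3))/4)*cos(sqrt(3)*c*(-(4*sqrt(3) + 7)^(1/3) + (4*sqrt(3) + 7)^(-1/3))/4) + C4*exp(-c*((4*sqrt(3) + 7)^(-1/3) + 1 + (4*sqrt(3) + 7)^(1/3))/2) - c^2/6 - 2*c/3


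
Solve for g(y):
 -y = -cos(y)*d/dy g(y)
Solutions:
 g(y) = C1 + Integral(y/cos(y), y)


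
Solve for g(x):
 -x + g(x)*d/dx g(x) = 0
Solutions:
 g(x) = -sqrt(C1 + x^2)
 g(x) = sqrt(C1 + x^2)


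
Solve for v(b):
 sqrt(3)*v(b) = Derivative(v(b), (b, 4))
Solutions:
 v(b) = C1*exp(-3^(1/8)*b) + C2*exp(3^(1/8)*b) + C3*sin(3^(1/8)*b) + C4*cos(3^(1/8)*b)


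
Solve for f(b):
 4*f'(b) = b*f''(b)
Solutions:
 f(b) = C1 + C2*b^5


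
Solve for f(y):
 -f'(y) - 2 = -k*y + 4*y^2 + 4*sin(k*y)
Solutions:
 f(y) = C1 + k*y^2/2 - 4*y^3/3 - 2*y + 4*cos(k*y)/k


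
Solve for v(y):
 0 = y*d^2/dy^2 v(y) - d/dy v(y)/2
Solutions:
 v(y) = C1 + C2*y^(3/2)


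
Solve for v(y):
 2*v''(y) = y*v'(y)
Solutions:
 v(y) = C1 + C2*erfi(y/2)


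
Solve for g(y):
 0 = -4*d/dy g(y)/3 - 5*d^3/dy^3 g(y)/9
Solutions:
 g(y) = C1 + C2*sin(2*sqrt(15)*y/5) + C3*cos(2*sqrt(15)*y/5)


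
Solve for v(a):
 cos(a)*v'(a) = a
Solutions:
 v(a) = C1 + Integral(a/cos(a), a)


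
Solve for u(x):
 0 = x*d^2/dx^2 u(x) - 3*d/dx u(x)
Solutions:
 u(x) = C1 + C2*x^4


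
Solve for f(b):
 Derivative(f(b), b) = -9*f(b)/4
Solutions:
 f(b) = C1*exp(-9*b/4)


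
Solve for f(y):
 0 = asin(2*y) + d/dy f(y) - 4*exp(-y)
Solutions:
 f(y) = C1 - y*asin(2*y) - sqrt(1 - 4*y^2)/2 - 4*exp(-y)


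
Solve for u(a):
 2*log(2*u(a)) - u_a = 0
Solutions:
 -Integral(1/(log(_y) + log(2)), (_y, u(a)))/2 = C1 - a


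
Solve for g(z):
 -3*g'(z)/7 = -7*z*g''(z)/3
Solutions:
 g(z) = C1 + C2*z^(58/49)


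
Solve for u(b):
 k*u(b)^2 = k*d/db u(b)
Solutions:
 u(b) = -1/(C1 + b)


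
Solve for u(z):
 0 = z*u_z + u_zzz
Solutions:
 u(z) = C1 + Integral(C2*airyai(-z) + C3*airybi(-z), z)


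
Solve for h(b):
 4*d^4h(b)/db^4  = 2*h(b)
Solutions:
 h(b) = C1*exp(-2^(3/4)*b/2) + C2*exp(2^(3/4)*b/2) + C3*sin(2^(3/4)*b/2) + C4*cos(2^(3/4)*b/2)


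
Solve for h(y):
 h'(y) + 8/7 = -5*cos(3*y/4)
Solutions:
 h(y) = C1 - 8*y/7 - 20*sin(3*y/4)/3


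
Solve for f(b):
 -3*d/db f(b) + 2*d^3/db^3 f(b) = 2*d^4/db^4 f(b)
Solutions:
 f(b) = C1 + C2*exp(b*(2*2^(2/3)/(9*sqrt(73) + 77)^(1/3) + 4 + 2^(1/3)*(9*sqrt(73) + 77)^(1/3))/12)*sin(2^(1/3)*sqrt(3)*b*(-(9*sqrt(73) + 77)^(1/3) + 2*2^(1/3)/(9*sqrt(73) + 77)^(1/3))/12) + C3*exp(b*(2*2^(2/3)/(9*sqrt(73) + 77)^(1/3) + 4 + 2^(1/3)*(9*sqrt(73) + 77)^(1/3))/12)*cos(2^(1/3)*sqrt(3)*b*(-(9*sqrt(73) + 77)^(1/3) + 2*2^(1/3)/(9*sqrt(73) + 77)^(1/3))/12) + C4*exp(b*(-2^(1/3)*(9*sqrt(73) + 77)^(1/3) - 2*2^(2/3)/(9*sqrt(73) + 77)^(1/3) + 2)/6)


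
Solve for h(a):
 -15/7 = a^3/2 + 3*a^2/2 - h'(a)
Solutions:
 h(a) = C1 + a^4/8 + a^3/2 + 15*a/7


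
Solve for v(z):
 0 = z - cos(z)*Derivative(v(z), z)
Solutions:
 v(z) = C1 + Integral(z/cos(z), z)


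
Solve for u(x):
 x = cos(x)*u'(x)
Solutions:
 u(x) = C1 + Integral(x/cos(x), x)


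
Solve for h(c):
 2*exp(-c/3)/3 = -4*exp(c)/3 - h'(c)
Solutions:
 h(c) = C1 - 4*exp(c)/3 + 2*exp(-c/3)


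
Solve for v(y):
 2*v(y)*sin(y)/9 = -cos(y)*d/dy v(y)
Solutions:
 v(y) = C1*cos(y)^(2/9)


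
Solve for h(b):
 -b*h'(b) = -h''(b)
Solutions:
 h(b) = C1 + C2*erfi(sqrt(2)*b/2)


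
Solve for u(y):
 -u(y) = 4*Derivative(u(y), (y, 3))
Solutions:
 u(y) = C3*exp(-2^(1/3)*y/2) + (C1*sin(2^(1/3)*sqrt(3)*y/4) + C2*cos(2^(1/3)*sqrt(3)*y/4))*exp(2^(1/3)*y/4)


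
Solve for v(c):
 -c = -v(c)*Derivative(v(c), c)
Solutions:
 v(c) = -sqrt(C1 + c^2)
 v(c) = sqrt(C1 + c^2)


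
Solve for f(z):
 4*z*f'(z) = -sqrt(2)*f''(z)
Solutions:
 f(z) = C1 + C2*erf(2^(1/4)*z)


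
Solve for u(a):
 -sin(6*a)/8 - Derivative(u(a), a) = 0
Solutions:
 u(a) = C1 + cos(6*a)/48


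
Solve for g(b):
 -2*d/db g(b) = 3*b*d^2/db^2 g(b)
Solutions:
 g(b) = C1 + C2*b^(1/3)


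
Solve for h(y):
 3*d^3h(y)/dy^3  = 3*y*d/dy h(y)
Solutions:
 h(y) = C1 + Integral(C2*airyai(y) + C3*airybi(y), y)


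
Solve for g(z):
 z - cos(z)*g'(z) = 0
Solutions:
 g(z) = C1 + Integral(z/cos(z), z)


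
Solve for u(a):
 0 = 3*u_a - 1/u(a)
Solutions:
 u(a) = -sqrt(C1 + 6*a)/3
 u(a) = sqrt(C1 + 6*a)/3


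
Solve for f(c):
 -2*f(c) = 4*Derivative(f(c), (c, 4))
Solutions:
 f(c) = (C1*sin(2^(1/4)*c/2) + C2*cos(2^(1/4)*c/2))*exp(-2^(1/4)*c/2) + (C3*sin(2^(1/4)*c/2) + C4*cos(2^(1/4)*c/2))*exp(2^(1/4)*c/2)


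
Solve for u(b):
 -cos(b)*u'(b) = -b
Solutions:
 u(b) = C1 + Integral(b/cos(b), b)


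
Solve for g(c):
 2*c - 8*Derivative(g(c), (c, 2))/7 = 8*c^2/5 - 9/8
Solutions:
 g(c) = C1 + C2*c - 7*c^4/60 + 7*c^3/24 + 63*c^2/128


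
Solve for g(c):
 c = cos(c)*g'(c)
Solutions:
 g(c) = C1 + Integral(c/cos(c), c)


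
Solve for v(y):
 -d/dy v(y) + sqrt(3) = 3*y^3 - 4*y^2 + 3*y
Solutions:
 v(y) = C1 - 3*y^4/4 + 4*y^3/3 - 3*y^2/2 + sqrt(3)*y


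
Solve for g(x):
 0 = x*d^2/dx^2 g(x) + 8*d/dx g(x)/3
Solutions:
 g(x) = C1 + C2/x^(5/3)


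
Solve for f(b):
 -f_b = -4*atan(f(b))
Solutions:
 Integral(1/atan(_y), (_y, f(b))) = C1 + 4*b


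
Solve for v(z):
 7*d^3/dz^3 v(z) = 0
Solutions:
 v(z) = C1 + C2*z + C3*z^2


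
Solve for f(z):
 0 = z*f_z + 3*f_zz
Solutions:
 f(z) = C1 + C2*erf(sqrt(6)*z/6)


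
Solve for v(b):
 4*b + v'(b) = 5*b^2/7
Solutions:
 v(b) = C1 + 5*b^3/21 - 2*b^2


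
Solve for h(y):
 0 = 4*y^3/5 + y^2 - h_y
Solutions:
 h(y) = C1 + y^4/5 + y^3/3


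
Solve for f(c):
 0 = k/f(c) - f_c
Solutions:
 f(c) = -sqrt(C1 + 2*c*k)
 f(c) = sqrt(C1 + 2*c*k)


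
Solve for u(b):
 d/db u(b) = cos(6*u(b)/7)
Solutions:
 -b - 7*log(sin(6*u(b)/7) - 1)/12 + 7*log(sin(6*u(b)/7) + 1)/12 = C1


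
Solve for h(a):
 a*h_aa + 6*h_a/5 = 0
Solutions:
 h(a) = C1 + C2/a^(1/5)


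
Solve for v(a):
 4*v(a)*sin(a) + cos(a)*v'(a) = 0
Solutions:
 v(a) = C1*cos(a)^4


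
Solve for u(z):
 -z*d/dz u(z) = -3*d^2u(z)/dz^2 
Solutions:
 u(z) = C1 + C2*erfi(sqrt(6)*z/6)


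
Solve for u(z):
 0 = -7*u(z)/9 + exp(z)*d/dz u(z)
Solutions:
 u(z) = C1*exp(-7*exp(-z)/9)


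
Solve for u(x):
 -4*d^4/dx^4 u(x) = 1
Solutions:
 u(x) = C1 + C2*x + C3*x^2 + C4*x^3 - x^4/96


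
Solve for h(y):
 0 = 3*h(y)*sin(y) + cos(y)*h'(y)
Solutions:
 h(y) = C1*cos(y)^3


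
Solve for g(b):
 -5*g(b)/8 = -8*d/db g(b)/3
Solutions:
 g(b) = C1*exp(15*b/64)


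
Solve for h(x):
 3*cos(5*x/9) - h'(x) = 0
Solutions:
 h(x) = C1 + 27*sin(5*x/9)/5


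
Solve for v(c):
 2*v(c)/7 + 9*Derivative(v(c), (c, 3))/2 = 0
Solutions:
 v(c) = C3*exp(c*(-147^(1/3)*2^(2/3) + 3*14^(2/3)*3^(1/3))/84)*sin(14^(2/3)*3^(5/6)*c/42) + C4*exp(c*(-147^(1/3)*2^(2/3) + 3*14^(2/3)*3^(1/3))/84)*cos(14^(2/3)*3^(5/6)*c/42) + C5*exp(-c*(147^(1/3)*2^(2/3) + 3*14^(2/3)*3^(1/3))/84) + (C1*sin(14^(2/3)*3^(5/6)*c/42) + C2*cos(14^(2/3)*3^(5/6)*c/42))*exp(147^(1/3)*2^(2/3)*c/42)


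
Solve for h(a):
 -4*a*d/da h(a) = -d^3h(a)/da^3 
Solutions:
 h(a) = C1 + Integral(C2*airyai(2^(2/3)*a) + C3*airybi(2^(2/3)*a), a)


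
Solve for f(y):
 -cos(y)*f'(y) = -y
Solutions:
 f(y) = C1 + Integral(y/cos(y), y)


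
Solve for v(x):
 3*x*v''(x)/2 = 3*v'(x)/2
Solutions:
 v(x) = C1 + C2*x^2


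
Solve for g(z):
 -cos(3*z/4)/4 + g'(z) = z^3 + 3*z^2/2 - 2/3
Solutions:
 g(z) = C1 + z^4/4 + z^3/2 - 2*z/3 + sin(3*z/4)/3


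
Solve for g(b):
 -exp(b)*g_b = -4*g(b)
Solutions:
 g(b) = C1*exp(-4*exp(-b))


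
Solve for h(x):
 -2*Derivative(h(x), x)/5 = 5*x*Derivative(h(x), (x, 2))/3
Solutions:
 h(x) = C1 + C2*x^(19/25)


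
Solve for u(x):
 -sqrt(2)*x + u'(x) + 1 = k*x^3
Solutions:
 u(x) = C1 + k*x^4/4 + sqrt(2)*x^2/2 - x


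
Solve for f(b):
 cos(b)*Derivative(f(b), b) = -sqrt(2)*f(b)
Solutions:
 f(b) = C1*(sin(b) - 1)^(sqrt(2)/2)/(sin(b) + 1)^(sqrt(2)/2)


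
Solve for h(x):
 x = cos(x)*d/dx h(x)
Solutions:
 h(x) = C1 + Integral(x/cos(x), x)


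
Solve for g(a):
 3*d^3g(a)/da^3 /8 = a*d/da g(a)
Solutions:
 g(a) = C1 + Integral(C2*airyai(2*3^(2/3)*a/3) + C3*airybi(2*3^(2/3)*a/3), a)


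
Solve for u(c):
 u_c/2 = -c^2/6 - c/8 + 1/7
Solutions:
 u(c) = C1 - c^3/9 - c^2/8 + 2*c/7


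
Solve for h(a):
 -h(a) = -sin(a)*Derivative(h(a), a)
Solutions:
 h(a) = C1*sqrt(cos(a) - 1)/sqrt(cos(a) + 1)


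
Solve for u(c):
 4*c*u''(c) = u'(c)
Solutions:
 u(c) = C1 + C2*c^(5/4)


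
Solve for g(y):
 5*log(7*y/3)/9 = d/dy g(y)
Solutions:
 g(y) = C1 + 5*y*log(y)/9 - 5*y*log(3)/9 - 5*y/9 + 5*y*log(7)/9


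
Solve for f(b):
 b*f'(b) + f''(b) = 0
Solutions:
 f(b) = C1 + C2*erf(sqrt(2)*b/2)


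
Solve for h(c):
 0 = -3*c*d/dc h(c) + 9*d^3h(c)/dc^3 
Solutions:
 h(c) = C1 + Integral(C2*airyai(3^(2/3)*c/3) + C3*airybi(3^(2/3)*c/3), c)


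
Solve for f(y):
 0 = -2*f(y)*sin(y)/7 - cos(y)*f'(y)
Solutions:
 f(y) = C1*cos(y)^(2/7)


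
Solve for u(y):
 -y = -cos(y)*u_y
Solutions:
 u(y) = C1 + Integral(y/cos(y), y)


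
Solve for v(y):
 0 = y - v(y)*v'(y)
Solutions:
 v(y) = -sqrt(C1 + y^2)
 v(y) = sqrt(C1 + y^2)


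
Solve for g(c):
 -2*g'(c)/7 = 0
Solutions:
 g(c) = C1


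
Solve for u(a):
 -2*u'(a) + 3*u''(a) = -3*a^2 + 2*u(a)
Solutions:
 u(a) = C1*exp(a*(1 - sqrt(7))/3) + C2*exp(a*(1 + sqrt(7))/3) + 3*a^2/2 - 3*a + 15/2


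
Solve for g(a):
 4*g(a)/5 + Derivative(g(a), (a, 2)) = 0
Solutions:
 g(a) = C1*sin(2*sqrt(5)*a/5) + C2*cos(2*sqrt(5)*a/5)


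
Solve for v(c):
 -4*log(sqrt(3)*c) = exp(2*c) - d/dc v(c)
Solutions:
 v(c) = C1 + 4*c*log(c) + 2*c*(-2 + log(3)) + exp(2*c)/2


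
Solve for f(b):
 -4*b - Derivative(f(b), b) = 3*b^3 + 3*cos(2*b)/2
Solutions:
 f(b) = C1 - 3*b^4/4 - 2*b^2 - 3*sin(2*b)/4


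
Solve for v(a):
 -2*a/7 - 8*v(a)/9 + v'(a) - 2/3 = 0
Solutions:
 v(a) = C1*exp(8*a/9) - 9*a/28 - 249/224


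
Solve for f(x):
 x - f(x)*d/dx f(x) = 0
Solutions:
 f(x) = -sqrt(C1 + x^2)
 f(x) = sqrt(C1 + x^2)


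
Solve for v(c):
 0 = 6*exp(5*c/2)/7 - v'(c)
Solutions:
 v(c) = C1 + 12*exp(5*c/2)/35


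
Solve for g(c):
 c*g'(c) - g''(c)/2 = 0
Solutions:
 g(c) = C1 + C2*erfi(c)


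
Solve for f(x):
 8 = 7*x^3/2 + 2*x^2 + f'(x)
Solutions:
 f(x) = C1 - 7*x^4/8 - 2*x^3/3 + 8*x


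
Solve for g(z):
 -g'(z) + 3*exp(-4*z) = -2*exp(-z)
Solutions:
 g(z) = C1 - 2*exp(-z) - 3*exp(-4*z)/4


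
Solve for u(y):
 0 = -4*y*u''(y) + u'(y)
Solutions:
 u(y) = C1 + C2*y^(5/4)


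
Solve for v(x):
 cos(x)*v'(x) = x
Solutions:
 v(x) = C1 + Integral(x/cos(x), x)


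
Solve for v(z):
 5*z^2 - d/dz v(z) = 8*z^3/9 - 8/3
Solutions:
 v(z) = C1 - 2*z^4/9 + 5*z^3/3 + 8*z/3


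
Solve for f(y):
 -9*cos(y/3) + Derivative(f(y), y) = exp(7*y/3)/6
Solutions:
 f(y) = C1 + exp(7*y/3)/14 + 27*sin(y/3)


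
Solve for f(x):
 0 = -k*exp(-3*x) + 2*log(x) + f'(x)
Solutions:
 f(x) = C1 - k*exp(-3*x)/3 - 2*x*log(x) + 2*x


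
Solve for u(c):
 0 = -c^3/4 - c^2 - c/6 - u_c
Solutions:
 u(c) = C1 - c^4/16 - c^3/3 - c^2/12


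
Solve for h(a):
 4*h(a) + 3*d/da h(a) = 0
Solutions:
 h(a) = C1*exp(-4*a/3)


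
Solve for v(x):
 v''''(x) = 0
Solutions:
 v(x) = C1 + C2*x + C3*x^2 + C4*x^3


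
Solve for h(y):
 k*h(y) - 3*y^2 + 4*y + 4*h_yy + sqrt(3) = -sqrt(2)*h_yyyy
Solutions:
 h(y) = C1*exp(-2^(1/4)*y*sqrt(-sqrt(-sqrt(2)*k + 4)/2 - 1)) + C2*exp(2^(1/4)*y*sqrt(-sqrt(-sqrt(2)*k + 4)/2 - 1)) + C3*exp(-2^(1/4)*y*sqrt(sqrt(-sqrt(2)*k + 4)/2 - 1)) + C4*exp(2^(1/4)*y*sqrt(sqrt(-sqrt(2)*k + 4)/2 - 1)) + 3*y^2/k - 4*y/k - sqrt(3)/k - 24/k^2


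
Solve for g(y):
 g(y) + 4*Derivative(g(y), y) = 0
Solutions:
 g(y) = C1*exp(-y/4)


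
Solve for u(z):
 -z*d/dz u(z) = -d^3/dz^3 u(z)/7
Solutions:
 u(z) = C1 + Integral(C2*airyai(7^(1/3)*z) + C3*airybi(7^(1/3)*z), z)


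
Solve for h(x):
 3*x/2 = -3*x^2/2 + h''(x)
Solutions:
 h(x) = C1 + C2*x + x^4/8 + x^3/4


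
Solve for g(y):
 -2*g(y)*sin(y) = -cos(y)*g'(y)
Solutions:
 g(y) = C1/cos(y)^2


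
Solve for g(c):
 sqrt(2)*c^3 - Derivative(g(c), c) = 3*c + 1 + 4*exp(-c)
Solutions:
 g(c) = C1 + sqrt(2)*c^4/4 - 3*c^2/2 - c + 4*exp(-c)


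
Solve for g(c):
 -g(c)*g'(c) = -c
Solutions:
 g(c) = -sqrt(C1 + c^2)
 g(c) = sqrt(C1 + c^2)


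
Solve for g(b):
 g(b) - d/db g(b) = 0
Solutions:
 g(b) = C1*exp(b)


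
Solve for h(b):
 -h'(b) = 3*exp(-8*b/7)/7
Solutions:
 h(b) = C1 + 3*exp(-8*b/7)/8


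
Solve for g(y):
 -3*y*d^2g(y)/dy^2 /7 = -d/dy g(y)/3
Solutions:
 g(y) = C1 + C2*y^(16/9)


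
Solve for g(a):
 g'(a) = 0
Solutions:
 g(a) = C1


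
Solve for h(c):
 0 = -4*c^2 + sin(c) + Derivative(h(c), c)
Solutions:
 h(c) = C1 + 4*c^3/3 + cos(c)


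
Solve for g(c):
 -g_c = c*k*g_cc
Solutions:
 g(c) = C1 + c^(((re(k) - 1)*re(k) + im(k)^2)/(re(k)^2 + im(k)^2))*(C2*sin(log(c)*Abs(im(k))/(re(k)^2 + im(k)^2)) + C3*cos(log(c)*im(k)/(re(k)^2 + im(k)^2)))


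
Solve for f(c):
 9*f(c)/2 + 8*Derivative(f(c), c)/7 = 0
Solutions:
 f(c) = C1*exp(-63*c/16)


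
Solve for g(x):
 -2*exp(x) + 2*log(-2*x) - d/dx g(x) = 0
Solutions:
 g(x) = C1 + 2*x*log(-x) + 2*x*(-1 + log(2)) - 2*exp(x)


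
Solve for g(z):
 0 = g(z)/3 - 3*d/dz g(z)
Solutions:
 g(z) = C1*exp(z/9)


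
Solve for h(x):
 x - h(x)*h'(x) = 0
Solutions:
 h(x) = -sqrt(C1 + x^2)
 h(x) = sqrt(C1 + x^2)


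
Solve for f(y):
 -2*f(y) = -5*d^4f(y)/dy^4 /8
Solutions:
 f(y) = C1*exp(-2*5^(3/4)*y/5) + C2*exp(2*5^(3/4)*y/5) + C3*sin(2*5^(3/4)*y/5) + C4*cos(2*5^(3/4)*y/5)


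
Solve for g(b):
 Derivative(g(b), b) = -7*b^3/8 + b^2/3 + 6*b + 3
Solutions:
 g(b) = C1 - 7*b^4/32 + b^3/9 + 3*b^2 + 3*b


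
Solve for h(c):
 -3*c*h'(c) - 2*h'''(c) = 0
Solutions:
 h(c) = C1 + Integral(C2*airyai(-2^(2/3)*3^(1/3)*c/2) + C3*airybi(-2^(2/3)*3^(1/3)*c/2), c)


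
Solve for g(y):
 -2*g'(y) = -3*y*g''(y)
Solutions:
 g(y) = C1 + C2*y^(5/3)


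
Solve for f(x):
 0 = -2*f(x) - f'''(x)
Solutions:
 f(x) = C3*exp(-2^(1/3)*x) + (C1*sin(2^(1/3)*sqrt(3)*x/2) + C2*cos(2^(1/3)*sqrt(3)*x/2))*exp(2^(1/3)*x/2)


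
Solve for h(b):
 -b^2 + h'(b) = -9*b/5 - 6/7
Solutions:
 h(b) = C1 + b^3/3 - 9*b^2/10 - 6*b/7


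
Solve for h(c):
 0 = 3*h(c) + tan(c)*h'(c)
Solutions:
 h(c) = C1/sin(c)^3


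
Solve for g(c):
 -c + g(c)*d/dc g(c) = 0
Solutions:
 g(c) = -sqrt(C1 + c^2)
 g(c) = sqrt(C1 + c^2)


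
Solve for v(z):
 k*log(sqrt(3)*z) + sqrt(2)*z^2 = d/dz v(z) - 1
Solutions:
 v(z) = C1 + k*z*log(z) - k*z + k*z*log(3)/2 + sqrt(2)*z^3/3 + z


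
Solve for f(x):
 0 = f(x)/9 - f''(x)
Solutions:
 f(x) = C1*exp(-x/3) + C2*exp(x/3)


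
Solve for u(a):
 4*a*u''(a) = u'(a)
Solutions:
 u(a) = C1 + C2*a^(5/4)


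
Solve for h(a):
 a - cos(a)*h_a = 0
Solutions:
 h(a) = C1 + Integral(a/cos(a), a)


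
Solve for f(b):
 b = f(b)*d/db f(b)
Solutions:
 f(b) = -sqrt(C1 + b^2)
 f(b) = sqrt(C1 + b^2)


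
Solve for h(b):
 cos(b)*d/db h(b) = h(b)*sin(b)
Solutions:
 h(b) = C1/cos(b)


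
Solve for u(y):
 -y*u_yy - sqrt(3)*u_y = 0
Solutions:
 u(y) = C1 + C2*y^(1 - sqrt(3))


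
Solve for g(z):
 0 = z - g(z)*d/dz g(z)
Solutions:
 g(z) = -sqrt(C1 + z^2)
 g(z) = sqrt(C1 + z^2)


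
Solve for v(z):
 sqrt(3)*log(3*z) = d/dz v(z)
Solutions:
 v(z) = C1 + sqrt(3)*z*log(z) - sqrt(3)*z + sqrt(3)*z*log(3)


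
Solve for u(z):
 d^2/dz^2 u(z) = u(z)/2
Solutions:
 u(z) = C1*exp(-sqrt(2)*z/2) + C2*exp(sqrt(2)*z/2)


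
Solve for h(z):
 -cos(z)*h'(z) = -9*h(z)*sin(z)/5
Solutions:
 h(z) = C1/cos(z)^(9/5)


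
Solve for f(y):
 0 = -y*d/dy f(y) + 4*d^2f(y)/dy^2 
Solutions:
 f(y) = C1 + C2*erfi(sqrt(2)*y/4)


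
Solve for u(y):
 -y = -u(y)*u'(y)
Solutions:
 u(y) = -sqrt(C1 + y^2)
 u(y) = sqrt(C1 + y^2)


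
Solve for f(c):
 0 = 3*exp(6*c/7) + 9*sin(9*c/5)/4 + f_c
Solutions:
 f(c) = C1 - 7*exp(6*c/7)/2 + 5*cos(9*c/5)/4


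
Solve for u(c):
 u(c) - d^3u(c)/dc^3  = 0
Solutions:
 u(c) = C3*exp(c) + (C1*sin(sqrt(3)*c/2) + C2*cos(sqrt(3)*c/2))*exp(-c/2)


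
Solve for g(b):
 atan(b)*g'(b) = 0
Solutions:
 g(b) = C1


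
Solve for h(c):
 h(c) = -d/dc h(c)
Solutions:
 h(c) = C1*exp(-c)


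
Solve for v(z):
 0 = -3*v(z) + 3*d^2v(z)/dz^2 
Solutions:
 v(z) = C1*exp(-z) + C2*exp(z)


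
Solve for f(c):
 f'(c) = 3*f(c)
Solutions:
 f(c) = C1*exp(3*c)


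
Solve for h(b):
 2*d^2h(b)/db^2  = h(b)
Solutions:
 h(b) = C1*exp(-sqrt(2)*b/2) + C2*exp(sqrt(2)*b/2)


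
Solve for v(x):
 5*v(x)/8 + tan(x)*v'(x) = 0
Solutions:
 v(x) = C1/sin(x)^(5/8)


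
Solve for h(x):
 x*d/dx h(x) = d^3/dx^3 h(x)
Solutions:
 h(x) = C1 + Integral(C2*airyai(x) + C3*airybi(x), x)


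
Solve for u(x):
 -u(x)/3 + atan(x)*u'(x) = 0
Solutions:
 u(x) = C1*exp(Integral(1/atan(x), x)/3)


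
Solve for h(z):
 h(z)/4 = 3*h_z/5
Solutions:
 h(z) = C1*exp(5*z/12)


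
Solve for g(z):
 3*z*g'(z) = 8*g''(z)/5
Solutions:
 g(z) = C1 + C2*erfi(sqrt(15)*z/4)


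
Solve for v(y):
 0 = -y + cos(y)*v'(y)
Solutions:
 v(y) = C1 + Integral(y/cos(y), y)


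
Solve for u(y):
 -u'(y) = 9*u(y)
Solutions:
 u(y) = C1*exp(-9*y)


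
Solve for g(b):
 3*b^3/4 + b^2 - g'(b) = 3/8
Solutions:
 g(b) = C1 + 3*b^4/16 + b^3/3 - 3*b/8


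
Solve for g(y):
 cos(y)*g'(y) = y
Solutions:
 g(y) = C1 + Integral(y/cos(y), y)


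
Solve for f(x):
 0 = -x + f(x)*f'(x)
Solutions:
 f(x) = -sqrt(C1 + x^2)
 f(x) = sqrt(C1 + x^2)


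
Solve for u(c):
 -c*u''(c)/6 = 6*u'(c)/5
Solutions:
 u(c) = C1 + C2/c^(31/5)


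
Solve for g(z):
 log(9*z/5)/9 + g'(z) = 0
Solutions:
 g(z) = C1 - z*log(z)/9 - 2*z*log(3)/9 + z/9 + z*log(5)/9
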